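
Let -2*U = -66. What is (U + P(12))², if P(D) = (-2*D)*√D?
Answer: 8001 - 3168*√3 ≈ 2513.9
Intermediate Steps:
U = 33 (U = -½*(-66) = 33)
P(D) = -2*D^(3/2)
(U + P(12))² = (33 - 48*√3)²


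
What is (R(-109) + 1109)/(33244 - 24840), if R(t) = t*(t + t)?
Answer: 2261/764 ≈ 2.9594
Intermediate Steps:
R(t) = 2*t² (R(t) = t*(2*t) = 2*t²)
(R(-109) + 1109)/(33244 - 24840) = (2*(-109)² + 1109)/(33244 - 24840) = (2*11881 + 1109)/8404 = (23762 + 1109)*(1/8404) = 24871*(1/8404) = 2261/764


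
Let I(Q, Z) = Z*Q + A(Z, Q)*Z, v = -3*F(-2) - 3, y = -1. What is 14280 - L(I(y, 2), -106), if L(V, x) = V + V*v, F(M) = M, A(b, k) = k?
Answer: 14296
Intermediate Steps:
v = 3 (v = -3*(-2) - 3 = 6 - 3 = 3)
I(Q, Z) = 2*Q*Z (I(Q, Z) = Z*Q + Q*Z = Q*Z + Q*Z = 2*Q*Z)
L(V, x) = 4*V (L(V, x) = V + V*3 = V + 3*V = 4*V)
14280 - L(I(y, 2), -106) = 14280 - 4*2*(-1)*2 = 14280 - 4*(-4) = 14280 - 1*(-16) = 14280 + 16 = 14296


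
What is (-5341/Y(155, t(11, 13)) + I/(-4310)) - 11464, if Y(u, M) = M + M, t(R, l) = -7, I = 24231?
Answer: -23894903/2155 ≈ -11088.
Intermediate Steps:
Y(u, M) = 2*M
(-5341/Y(155, t(11, 13)) + I/(-4310)) - 11464 = (-5341/(2*(-7)) + 24231/(-4310)) - 11464 = (-5341/(-14) + 24231*(-1/4310)) - 11464 = (-5341*(-1/14) - 24231/4310) - 11464 = (763/2 - 24231/4310) - 11464 = 810017/2155 - 11464 = -23894903/2155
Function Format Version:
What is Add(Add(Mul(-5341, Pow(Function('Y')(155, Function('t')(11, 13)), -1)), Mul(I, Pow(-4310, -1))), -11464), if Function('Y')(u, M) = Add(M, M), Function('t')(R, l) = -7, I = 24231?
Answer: Rational(-23894903, 2155) ≈ -11088.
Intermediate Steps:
Function('Y')(u, M) = Mul(2, M)
Add(Add(Mul(-5341, Pow(Function('Y')(155, Function('t')(11, 13)), -1)), Mul(I, Pow(-4310, -1))), -11464) = Add(Add(Mul(-5341, Pow(Mul(2, -7), -1)), Mul(24231, Pow(-4310, -1))), -11464) = Add(Add(Mul(-5341, Pow(-14, -1)), Mul(24231, Rational(-1, 4310))), -11464) = Add(Add(Mul(-5341, Rational(-1, 14)), Rational(-24231, 4310)), -11464) = Add(Add(Rational(763, 2), Rational(-24231, 4310)), -11464) = Add(Rational(810017, 2155), -11464) = Rational(-23894903, 2155)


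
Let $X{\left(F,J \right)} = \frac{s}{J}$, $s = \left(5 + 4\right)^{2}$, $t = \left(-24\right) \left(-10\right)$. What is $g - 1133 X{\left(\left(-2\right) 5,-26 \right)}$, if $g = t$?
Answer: $\frac{98013}{26} \approx 3769.7$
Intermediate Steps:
$t = 240$
$s = 81$ ($s = 9^{2} = 81$)
$g = 240$
$X{\left(F,J \right)} = \frac{81}{J}$
$g - 1133 X{\left(\left(-2\right) 5,-26 \right)} = 240 - 1133 \frac{81}{-26} = 240 - 1133 \cdot 81 \left(- \frac{1}{26}\right) = 240 - - \frac{91773}{26} = 240 + \frac{91773}{26} = \frac{98013}{26}$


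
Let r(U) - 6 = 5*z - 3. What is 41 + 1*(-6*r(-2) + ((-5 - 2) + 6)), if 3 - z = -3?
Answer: -158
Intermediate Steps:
z = 6 (z = 3 - 1*(-3) = 3 + 3 = 6)
r(U) = 33 (r(U) = 6 + (5*6 - 3) = 6 + (30 - 3) = 6 + 27 = 33)
41 + 1*(-6*r(-2) + ((-5 - 2) + 6)) = 41 + 1*(-6*33 + ((-5 - 2) + 6)) = 41 + 1*(-198 + (-7 + 6)) = 41 + 1*(-198 - 1) = 41 + 1*(-199) = 41 - 199 = -158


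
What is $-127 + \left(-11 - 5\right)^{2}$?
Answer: $129$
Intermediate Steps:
$-127 + \left(-11 - 5\right)^{2} = -127 + \left(-16\right)^{2} = -127 + 256 = 129$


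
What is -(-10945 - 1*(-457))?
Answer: 10488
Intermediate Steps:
-(-10945 - 1*(-457)) = -(-10945 + 457) = -1*(-10488) = 10488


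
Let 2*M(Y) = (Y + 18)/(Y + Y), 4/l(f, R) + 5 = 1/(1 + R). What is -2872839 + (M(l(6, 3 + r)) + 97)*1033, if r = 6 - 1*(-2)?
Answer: -88898993/32 ≈ -2.7781e+6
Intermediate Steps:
r = 8 (r = 6 + 2 = 8)
l(f, R) = 4/(-5 + 1/(1 + R))
M(Y) = (18 + Y)/(4*Y) (M(Y) = ((Y + 18)/(Y + Y))/2 = ((18 + Y)/((2*Y)))/2 = ((18 + Y)*(1/(2*Y)))/2 = ((18 + Y)/(2*Y))/2 = (18 + Y)/(4*Y))
-2872839 + (M(l(6, 3 + r)) + 97)*1033 = -2872839 + ((18 + 4*(-1 - (3 + 8))/(4 + 5*(3 + 8)))/(4*((4*(-1 - (3 + 8))/(4 + 5*(3 + 8))))) + 97)*1033 = -2872839 + ((18 + 4*(-1 - 1*11)/(4 + 5*11))/(4*((4*(-1 - 1*11)/(4 + 5*11)))) + 97)*1033 = -2872839 + ((18 + 4*(-1 - 11)/(4 + 55))/(4*((4*(-1 - 11)/(4 + 55)))) + 97)*1033 = -2872839 + ((18 + 4*(-12)/59)/(4*((4*(-12)/59))) + 97)*1033 = -2872839 + ((18 + 4*(1/59)*(-12))/(4*((4*(1/59)*(-12)))) + 97)*1033 = -2872839 + ((18 - 48/59)/(4*(-48/59)) + 97)*1033 = -2872839 + ((1/4)*(-59/48)*(1014/59) + 97)*1033 = -2872839 + (-169/32 + 97)*1033 = -2872839 + (2935/32)*1033 = -2872839 + 3031855/32 = -88898993/32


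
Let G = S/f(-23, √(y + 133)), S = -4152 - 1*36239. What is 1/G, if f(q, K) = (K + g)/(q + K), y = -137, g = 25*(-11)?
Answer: -6329/21528403 - 504*I/21528403 ≈ -0.00029398 - 2.3411e-5*I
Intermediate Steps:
S = -40391 (S = -4152 - 36239 = -40391)
g = -275
f(q, K) = (-275 + K)/(K + q) (f(q, K) = (K - 275)/(q + K) = (-275 + K)/(K + q))
G = -40391*(-275 - 2*I)*(-23 + 2*I)/75629 (G = -40391*(√(-137 + 133) - 23)/(-275 + √(-137 + 133)) = -40391*(√(-4) - 23)/(-275 + √(-4)) = -40391*(-275 - 2*I)*(2*I - 23)/75629 = -40391*(-275 - 2*I)*(-23 + 2*I)/75629 ≈ -3380.1 + 269.17*I)
1/G = 1/(-255634639/75629 + 20357064*I/75629) = 75629*(-255634639/75629 - 20357064*I/75629)/869553725573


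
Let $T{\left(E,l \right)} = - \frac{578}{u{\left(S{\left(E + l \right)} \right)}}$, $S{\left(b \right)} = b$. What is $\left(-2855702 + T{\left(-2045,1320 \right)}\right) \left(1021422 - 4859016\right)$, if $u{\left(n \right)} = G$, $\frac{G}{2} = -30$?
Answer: $\frac{54794939460829}{5} \approx 1.0959 \cdot 10^{13}$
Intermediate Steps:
$G = -60$ ($G = 2 \left(-30\right) = -60$)
$u{\left(n \right)} = -60$
$T{\left(E,l \right)} = \frac{289}{30}$ ($T{\left(E,l \right)} = - \frac{578}{-60} = \left(-578\right) \left(- \frac{1}{60}\right) = \frac{289}{30}$)
$\left(-2855702 + T{\left(-2045,1320 \right)}\right) \left(1021422 - 4859016\right) = \left(-2855702 + \frac{289}{30}\right) \left(1021422 - 4859016\right) = \left(- \frac{85670771}{30}\right) \left(-3837594\right) = \frac{54794939460829}{5}$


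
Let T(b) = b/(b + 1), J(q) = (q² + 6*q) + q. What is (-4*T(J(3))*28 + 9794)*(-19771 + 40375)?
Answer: 6186433416/31 ≈ 1.9956e+8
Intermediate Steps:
J(q) = q² + 7*q
T(b) = b/(1 + b)
(-4*T(J(3))*28 + 9794)*(-19771 + 40375) = (-4*3*(7 + 3)/(1 + 3*(7 + 3))*28 + 9794)*(-19771 + 40375) = (-4*3*10/(1 + 3*10)*28 + 9794)*20604 = (-120/(1 + 30)*28 + 9794)*20604 = (-120/31*28 + 9794)*20604 = (-3360/31 + 9794)*20604 = (300254/31)*20604 = 6186433416/31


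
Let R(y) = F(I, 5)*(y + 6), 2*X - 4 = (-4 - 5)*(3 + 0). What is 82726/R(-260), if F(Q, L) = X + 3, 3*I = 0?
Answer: 82726/2159 ≈ 38.317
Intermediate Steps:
I = 0 (I = (1/3)*0 = 0)
X = -23/2 (X = 2 + ((-4 - 5)*(3 + 0))/2 = 2 + (-9*3)/2 = 2 + (1/2)*(-27) = 2 - 27/2 = -23/2 ≈ -11.500)
F(Q, L) = -17/2 (F(Q, L) = -23/2 + 3 = -17/2)
R(y) = -51 - 17*y/2 (R(y) = -17*(y + 6)/2 = -17*(6 + y)/2 = -51 - 17*y/2)
82726/R(-260) = 82726/(-51 - 17/2*(-260)) = 82726/(-51 + 2210) = 82726/2159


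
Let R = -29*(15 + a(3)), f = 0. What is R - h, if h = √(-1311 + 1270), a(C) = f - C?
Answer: -348 - I*√41 ≈ -348.0 - 6.4031*I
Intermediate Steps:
a(C) = -C (a(C) = 0 - C = -C)
R = -348 (R = -29*(15 - 1*3) = -29*(15 - 3) = -29*12 = -348)
h = I*√41 (h = √(-41) = I*√41 ≈ 6.4031*I)
R - h = -348 - I*√41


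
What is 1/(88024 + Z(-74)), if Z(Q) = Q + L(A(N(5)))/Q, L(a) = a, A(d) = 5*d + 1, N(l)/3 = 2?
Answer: 74/6508269 ≈ 1.1370e-5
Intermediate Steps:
N(l) = 6 (N(l) = 3*2 = 6)
A(d) = 1 + 5*d
Z(Q) = Q + 31/Q (Z(Q) = Q + (1 + 5*6)/Q = Q + (1 + 30)/Q = Q + 31/Q)
1/(88024 + Z(-74)) = 1/(88024 + (-74 + 31/(-74))) = 1/(88024 + (-74 + 31*(-1/74))) = 1/(88024 + (-74 - 31/74)) = 1/(88024 - 5507/74) = 1/(6508269/74) = 74/6508269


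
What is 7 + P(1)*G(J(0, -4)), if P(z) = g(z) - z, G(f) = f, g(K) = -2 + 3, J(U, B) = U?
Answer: 7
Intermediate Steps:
g(K) = 1
P(z) = 1 - z
7 + P(1)*G(J(0, -4)) = 7 + (1 - 1*1)*0 = 7 + (1 - 1)*0 = 7 + 0*0 = 7 + 0 = 7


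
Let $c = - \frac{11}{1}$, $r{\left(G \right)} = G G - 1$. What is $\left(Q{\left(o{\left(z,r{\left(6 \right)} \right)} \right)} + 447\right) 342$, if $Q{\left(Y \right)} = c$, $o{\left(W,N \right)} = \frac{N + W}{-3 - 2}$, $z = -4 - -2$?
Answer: $149112$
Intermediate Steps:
$r{\left(G \right)} = -1 + G^{2}$ ($r{\left(G \right)} = G^{2} - 1 = -1 + G^{2}$)
$z = -2$ ($z = -4 + 2 = -2$)
$o{\left(W,N \right)} = - \frac{N}{5} - \frac{W}{5}$ ($o{\left(W,N \right)} = \frac{N + W}{-5} = \left(N + W\right) \left(- \frac{1}{5}\right) = - \frac{N}{5} - \frac{W}{5}$)
$c = -11$ ($c = \left(-11\right) 1 = -11$)
$Q{\left(Y \right)} = -11$
$\left(Q{\left(o{\left(z,r{\left(6 \right)} \right)} \right)} + 447\right) 342 = \left(-11 + 447\right) 342 = 436 \cdot 342 = 149112$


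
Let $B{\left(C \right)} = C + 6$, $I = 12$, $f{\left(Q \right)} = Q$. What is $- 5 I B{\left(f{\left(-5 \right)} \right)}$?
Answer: $-60$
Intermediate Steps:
$B{\left(C \right)} = 6 + C$
$- 5 I B{\left(f{\left(-5 \right)} \right)} = \left(-5\right) 12 \left(6 - 5\right) = \left(-60\right) 1 = -60$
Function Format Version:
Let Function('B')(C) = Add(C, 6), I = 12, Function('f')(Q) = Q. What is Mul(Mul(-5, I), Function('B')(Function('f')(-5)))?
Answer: -60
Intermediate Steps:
Function('B')(C) = Add(6, C)
Mul(Mul(-5, I), Function('B')(Function('f')(-5))) = Mul(Mul(-5, 12), Add(6, -5)) = Mul(-60, 1) = -60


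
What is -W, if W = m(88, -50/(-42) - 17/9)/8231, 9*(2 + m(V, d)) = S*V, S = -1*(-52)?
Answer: -4558/74079 ≈ -0.061529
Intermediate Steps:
S = 52
m(V, d) = -2 + 52*V/9 (m(V, d) = -2 + (52*V)/9 = -2 + 52*V/9)
W = 4558/74079 (W = (-2 + (52/9)*88)/8231 = (-2 + 4576/9)*(1/8231) = (4558/9)*(1/8231) = 4558/74079 ≈ 0.061529)
-W = -1*4558/74079 = -4558/74079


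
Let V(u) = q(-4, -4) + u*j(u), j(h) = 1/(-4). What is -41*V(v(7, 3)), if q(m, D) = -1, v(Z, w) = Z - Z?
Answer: 41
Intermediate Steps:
v(Z, w) = 0
j(h) = -1/4
V(u) = -1 - u/4 (V(u) = -1 + u*(-1/4) = -1 - u/4)
-41*V(v(7, 3)) = -41*(-1 - 1/4*0) = -41*(-1 + 0) = -41*(-1) = 41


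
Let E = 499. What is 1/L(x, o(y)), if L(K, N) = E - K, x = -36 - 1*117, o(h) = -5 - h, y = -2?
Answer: 1/652 ≈ 0.0015337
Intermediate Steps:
x = -153 (x = -36 - 117 = -153)
L(K, N) = 499 - K
1/L(x, o(y)) = 1/(499 - 1*(-153)) = 1/(499 + 153) = 1/652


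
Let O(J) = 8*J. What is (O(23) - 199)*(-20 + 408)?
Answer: -5820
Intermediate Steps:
(O(23) - 199)*(-20 + 408) = (8*23 - 199)*(-20 + 408) = (184 - 199)*388 = -15*388 = -5820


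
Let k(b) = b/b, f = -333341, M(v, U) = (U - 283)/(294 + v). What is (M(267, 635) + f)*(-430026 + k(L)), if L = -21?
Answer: 7310579378975/51 ≈ 1.4334e+11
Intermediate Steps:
M(v, U) = (-283 + U)/(294 + v)
k(b) = 1
(M(267, 635) + f)*(-430026 + k(L)) = ((-283 + 635)/(294 + 267) - 333341)*(-430026 + 1) = (352/561 - 333341)*(-430025) = ((1/561)*352 - 333341)*(-430025) = (32/51 - 333341)*(-430025) = -17000359/51*(-430025) = 7310579378975/51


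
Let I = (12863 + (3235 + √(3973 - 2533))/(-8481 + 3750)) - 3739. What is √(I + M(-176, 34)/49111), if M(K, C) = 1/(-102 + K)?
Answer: √(38063241487520432439178818 - 10582330978187806608*√10)/64591671198 ≈ 95.516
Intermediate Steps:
I = 43162409/4731 - 4*√10/1577 (I = (12863 + (3235 + √1440)/(-4731)) - 3739 = (12863 + (3235 + 12*√10)*(-1/4731)) - 3739 = (12863 + (-3235/4731 - 4*√10/1577)) - 3739 = (60851618/4731 - 4*√10/1577) - 3739 = 43162409/4731 - 4*√10/1577 ≈ 9123.3)
√(I + M(-176, 34)/49111) = √((43162409/4731 - 4*√10/1577) + 1/(-102 - 176*49111)) = √((43162409/4731 - 4*√10/1577) + (1/49111)/(-278)) = √((43162409/4731 - 4*√10/1577) - 1/278*1/49111) = √((43162409/4731 - 4*√10/1577) - 1/13652858) = √(589290241010191/64591671198 - 4*√10/1577)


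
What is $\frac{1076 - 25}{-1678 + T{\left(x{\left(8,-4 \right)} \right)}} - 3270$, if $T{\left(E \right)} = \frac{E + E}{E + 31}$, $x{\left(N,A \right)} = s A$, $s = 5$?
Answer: $- \frac{60500021}{18498} \approx -3270.6$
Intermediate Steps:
$x{\left(N,A \right)} = 5 A$
$T{\left(E \right)} = \frac{2 E}{31 + E}$
$\frac{1076 - 25}{-1678 + T{\left(x{\left(8,-4 \right)} \right)}} - 3270 = \frac{1076 - 25}{-1678 + \frac{2 \cdot 5 \left(-4\right)}{31 + 5 \left(-4\right)}} - 3270 = \frac{1051}{-1678 + 2 \left(-20\right) \frac{1}{31 - 20}} - 3270 = \frac{1051}{-1678 + 2 \left(-20\right) \frac{1}{11}} - 3270 = \frac{1051}{-1678 - \frac{40}{11}} - 3270 = \frac{1051}{- \frac{18498}{11}} - 3270 = 1051 \left(- \frac{11}{18498}\right) - 3270 = - \frac{11561}{18498} - 3270 = - \frac{60500021}{18498}$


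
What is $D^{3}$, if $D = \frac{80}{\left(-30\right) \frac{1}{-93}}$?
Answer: $15252992$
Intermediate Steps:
$D = 248$ ($D = \frac{80}{\left(-30\right) \left(- \frac{1}{93}\right)} = \frac{80}{\frac{10}{31}} = 80 \cdot \frac{31}{10} = 248$)
$D^{3} = 248^{3} = 15252992$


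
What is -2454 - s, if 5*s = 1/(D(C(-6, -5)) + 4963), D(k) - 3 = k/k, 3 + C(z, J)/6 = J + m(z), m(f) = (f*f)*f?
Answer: -60945091/24835 ≈ -2454.0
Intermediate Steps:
m(f) = f³ (m(f) = f²*f = f³)
C(z, J) = -18 + 6*J + 6*z³ (C(z, J) = -18 + 6*(J + z³) = -18 + (6*J + 6*z³) = -18 + 6*J + 6*z³)
D(k) = 4 (D(k) = 3 + k/k = 3 + 1 = 4)
s = 1/24835 (s = 1/(5*(4 + 4963)) = (⅕)/4967 = (⅕)*(1/4967) = 1/24835 ≈ 4.0266e-5)
-2454 - s = -2454 - 1*1/24835 = -2454 - 1/24835 = -60945091/24835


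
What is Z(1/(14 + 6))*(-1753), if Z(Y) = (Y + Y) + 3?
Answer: -54343/10 ≈ -5434.3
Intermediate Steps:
Z(Y) = 3 + 2*Y (Z(Y) = 2*Y + 3 = 3 + 2*Y)
Z(1/(14 + 6))*(-1753) = (3 + 2/(14 + 6))*(-1753) = (3 + 2/20)*(-1753) = (3 + 2*(1/20))*(-1753) = (3 + ⅒)*(-1753) = (31/10)*(-1753) = -54343/10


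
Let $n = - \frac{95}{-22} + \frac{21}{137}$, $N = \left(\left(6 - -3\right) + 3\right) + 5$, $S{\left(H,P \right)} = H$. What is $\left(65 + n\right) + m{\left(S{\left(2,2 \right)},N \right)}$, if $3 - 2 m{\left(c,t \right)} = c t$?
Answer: $\frac{81335}{1507} \approx 53.971$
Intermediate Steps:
$N = 17$ ($N = \left(\left(6 + 3\right) + 3\right) + 5 = \left(9 + 3\right) + 5 = 12 + 5 = 17$)
$m{\left(c,t \right)} = \frac{3}{2} - \frac{c t}{2}$
$n = \frac{13477}{3014}$ ($n = \left(-95\right) \left(- \frac{1}{22}\right) + 21 \cdot \frac{1}{137} = \frac{95}{22} + \frac{21}{137} = \frac{13477}{3014} \approx 4.4715$)
$\left(65 + n\right) + m{\left(S{\left(2,2 \right)},N \right)} = \left(65 + \frac{13477}{3014}\right) + \left(\frac{3}{2} - 1 \cdot 17\right) = \frac{209387}{3014} + \left(\frac{3}{2} - 17\right) = \frac{209387}{3014} - \frac{31}{2} = \frac{81335}{1507}$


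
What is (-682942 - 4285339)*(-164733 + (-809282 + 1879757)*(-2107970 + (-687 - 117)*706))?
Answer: 14229935074573923123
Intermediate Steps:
(-682942 - 4285339)*(-164733 + (-809282 + 1879757)*(-2107970 + (-687 - 117)*706)) = -4968281*(-164733 + 1070475*(-2107970 - 804*706)) = -4968281*(-164733 + 1070475*(-2107970 - 567624)) = -4968281*(-164733 + 1070475*(-2675594)) = -4968281*(-164733 - 2864156487150) = -4968281*(-2864156651883) = 14229935074573923123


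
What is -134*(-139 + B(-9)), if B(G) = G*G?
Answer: 7772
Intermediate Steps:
B(G) = G**2
-134*(-139 + B(-9)) = -134*(-139 + (-9)**2) = -134*(-139 + 81) = -134*(-58) = 7772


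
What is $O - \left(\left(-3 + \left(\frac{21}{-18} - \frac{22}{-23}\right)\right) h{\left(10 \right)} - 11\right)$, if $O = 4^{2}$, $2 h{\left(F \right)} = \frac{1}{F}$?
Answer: $\frac{74963}{2760} \approx 27.161$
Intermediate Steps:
$h{\left(F \right)} = \frac{1}{2 F}$
$O = 16$
$O - \left(\left(-3 + \left(\frac{21}{-18} - \frac{22}{-23}\right)\right) h{\left(10 \right)} - 11\right) = 16 - \left(\left(-3 + \left(\frac{21}{-18} - \frac{22}{-23}\right)\right) \frac{1}{2 \cdot 10} - 11\right) = 16 - \left(\left(-3 + \left(21 \left(- \frac{1}{18}\right) - - \frac{22}{23}\right)\right) \frac{1}{2} \cdot \frac{1}{10} - 11\right) = 16 - \left(\left(-3 + \left(- \frac{7}{6} + \frac{22}{23}\right)\right) \frac{1}{20} - 11\right) = 16 - \left(\left(-3 - \frac{29}{138}\right) \frac{1}{20} - 11\right) = 16 - \left(\left(- \frac{443}{138}\right) \frac{1}{20} - 11\right) = 16 - \left(- \frac{443}{2760} - 11\right) = 16 - - \frac{30803}{2760} = 16 + \frac{30803}{2760} = \frac{74963}{2760}$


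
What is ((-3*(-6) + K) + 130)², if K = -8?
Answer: 19600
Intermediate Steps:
((-3*(-6) + K) + 130)² = ((-3*(-6) - 8) + 130)² = ((18 - 8) + 130)² = (10 + 130)² = 140² = 19600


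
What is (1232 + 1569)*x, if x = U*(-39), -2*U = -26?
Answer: -1420107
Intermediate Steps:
U = 13 (U = -½*(-26) = 13)
x = -507 (x = 13*(-39) = -507)
(1232 + 1569)*x = (1232 + 1569)*(-507) = 2801*(-507) = -1420107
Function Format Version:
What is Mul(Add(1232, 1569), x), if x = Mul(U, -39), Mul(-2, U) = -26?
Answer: -1420107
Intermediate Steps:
U = 13 (U = Mul(Rational(-1, 2), -26) = 13)
x = -507 (x = Mul(13, -39) = -507)
Mul(Add(1232, 1569), x) = Mul(Add(1232, 1569), -507) = Mul(2801, -507) = -1420107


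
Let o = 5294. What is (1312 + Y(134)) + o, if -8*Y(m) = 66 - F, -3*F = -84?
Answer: 26405/4 ≈ 6601.3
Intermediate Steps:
F = 28 (F = -⅓*(-84) = 28)
Y(m) = -19/4 (Y(m) = -(66 - 1*28)/8 = -(66 - 28)/8 = -⅛*38 = -19/4)
(1312 + Y(134)) + o = (1312 - 19/4) + 5294 = 5229/4 + 5294 = 26405/4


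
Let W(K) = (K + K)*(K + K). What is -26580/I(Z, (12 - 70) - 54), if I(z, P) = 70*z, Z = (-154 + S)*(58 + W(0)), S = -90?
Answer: 1329/49532 ≈ 0.026831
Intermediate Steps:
W(K) = 4*K² (W(K) = (2*K)*(2*K) = 4*K²)
Z = -14152 (Z = (-154 - 90)*(58 + 4*0²) = -244*(58 + 4*0) = -244*(58 + 0) = -244*58 = -14152)
-26580/I(Z, (12 - 70) - 54) = -26580/(70*(-14152)) = -26580/(-990640) = -26580*(-1/990640) = 1329/49532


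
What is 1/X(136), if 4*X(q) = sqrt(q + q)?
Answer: sqrt(17)/17 ≈ 0.24254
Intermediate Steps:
X(q) = sqrt(2)*sqrt(q)/4 (X(q) = sqrt(q + q)/4 = sqrt(2*q)/4 = (sqrt(2)*sqrt(q))/4 = sqrt(2)*sqrt(q)/4)
1/X(136) = 1/(sqrt(2)*sqrt(136)/4) = 1/(sqrt(2)*(2*sqrt(34))/4) = 1/(sqrt(17)) = sqrt(17)/17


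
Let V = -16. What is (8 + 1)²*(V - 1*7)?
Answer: -1863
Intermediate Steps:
(8 + 1)²*(V - 1*7) = (8 + 1)²*(-16 - 1*7) = 9²*(-16 - 7) = 81*(-23) = -1863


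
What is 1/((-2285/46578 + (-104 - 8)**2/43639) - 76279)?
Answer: -2032617342/155045533671101 ≈ -1.3110e-5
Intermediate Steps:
1/((-2285/46578 + (-104 - 8)**2/43639) - 76279) = 1/((-2285*1/46578 + (-112)**2*(1/43639)) - 76279) = 1/((-2285/46578 + 12544*(1/43639)) - 76279) = 1/((-2285/46578 + 12544/43639) - 76279) = 1/(484559317/2032617342 - 76279) = 1/(-155045533671101/2032617342) = -2032617342/155045533671101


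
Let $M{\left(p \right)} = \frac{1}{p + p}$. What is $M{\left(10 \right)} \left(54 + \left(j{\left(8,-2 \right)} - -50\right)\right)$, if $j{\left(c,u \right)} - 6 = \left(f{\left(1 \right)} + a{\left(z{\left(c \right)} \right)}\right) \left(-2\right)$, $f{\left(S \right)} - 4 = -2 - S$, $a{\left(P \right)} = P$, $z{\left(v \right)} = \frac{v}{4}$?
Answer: $\frac{26}{5} \approx 5.2$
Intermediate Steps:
$z{\left(v \right)} = \frac{v}{4}$ ($z{\left(v \right)} = v \frac{1}{4} = \frac{v}{4}$)
$f{\left(S \right)} = 2 - S$ ($f{\left(S \right)} = 4 - \left(2 + S\right) = 2 - S$)
$M{\left(p \right)} = \frac{1}{2 p}$
$j{\left(c,u \right)} = 4 - \frac{c}{2}$ ($j{\left(c,u \right)} = 6 + \left(\left(2 - 1\right) + \frac{c}{4}\right) \left(-2\right) = 6 + \left(1 + \frac{c}{4}\right) \left(-2\right) = 6 - \left(2 + \frac{c}{2}\right) = 4 - \frac{c}{2}$)
$M{\left(10 \right)} \left(54 + \left(j{\left(8,-2 \right)} - -50\right)\right) = \frac{1}{2 \cdot 10} \left(54 + \left(\left(4 - 4\right) - -50\right)\right) = \frac{1}{2} \cdot \frac{1}{10} \left(54 + \left(\left(4 - 4\right) + 50\right)\right) = \frac{54 + \left(0 + 50\right)}{20} = \frac{54 + 50}{20} = \frac{1}{20} \cdot 104 = \frac{26}{5}$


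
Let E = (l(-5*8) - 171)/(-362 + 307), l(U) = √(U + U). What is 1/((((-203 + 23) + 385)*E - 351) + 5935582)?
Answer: 89780009/532922315126898 + 451*I*√5/1065844630253796 ≈ 1.6847e-7 + 9.4617e-13*I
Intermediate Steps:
l(U) = √2*√U (l(U) = √(2*U) = √2*√U)
E = 171/55 - 4*I*√5/55 (E = (√2*√(-5*8) - 171)/(-362 + 307) = (√2*√(-40) - 171)/(-55) = (√2*(2*I*√10) - 171)*(-1/55) = (4*I*√5 - 171)*(-1/55) = (-171 + 4*I*√5)*(-1/55) = 171/55 - 4*I*√5/55 ≈ 3.1091 - 0.16262*I)
1/((((-203 + 23) + 385)*E - 351) + 5935582) = 1/((((-203 + 23) + 385)*(171/55 - 4*I*√5/55) - 351) + 5935582) = 1/(((-180 + 385)*(171/55 - 4*I*√5/55) - 351) + 5935582) = 1/((205*(171/55 - 4*I*√5/55) - 351) + 5935582) = 1/(((7011/11 - 164*I*√5/11) - 351) + 5935582) = 1/((3150/11 - 164*I*√5/11) + 5935582) = 1/(65294552/11 - 164*I*√5/11)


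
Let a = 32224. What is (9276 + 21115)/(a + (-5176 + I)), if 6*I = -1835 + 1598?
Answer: 60782/54017 ≈ 1.1252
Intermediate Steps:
I = -79/2 (I = (-1835 + 1598)/6 = (1/6)*(-237) = -79/2 ≈ -39.500)
(9276 + 21115)/(a + (-5176 + I)) = (9276 + 21115)/(32224 + (-5176 - 79/2)) = 30391/(32224 - 10431/2) = 30391/(54017/2) = 30391*(2/54017) = 60782/54017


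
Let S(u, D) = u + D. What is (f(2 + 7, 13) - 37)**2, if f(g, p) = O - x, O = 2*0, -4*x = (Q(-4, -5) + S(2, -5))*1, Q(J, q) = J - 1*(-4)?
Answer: 22801/16 ≈ 1425.1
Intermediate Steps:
Q(J, q) = 4 + J (Q(J, q) = J + 4 = 4 + J)
S(u, D) = D + u
x = 3/4 (x = -((4 - 4) + (-5 + 2))/4 = -(0 - 3)/4 = -(-3)/4 = -1/4*(-3) = 3/4 ≈ 0.75000)
O = 0
f(g, p) = -3/4 (f(g, p) = 0 - 1*3/4 = 0 - 3/4 = -3/4)
(f(2 + 7, 13) - 37)**2 = (-3/4 - 37)**2 = (-151/4)**2 = 22801/16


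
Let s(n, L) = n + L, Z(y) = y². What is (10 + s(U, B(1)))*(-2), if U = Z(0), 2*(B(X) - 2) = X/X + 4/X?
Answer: -29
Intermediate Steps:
B(X) = 5/2 + 2/X (B(X) = 2 + (X/X + 4/X)/2 = 2 + (1 + 4/X)/2 = 2 + (½ + 2/X) = 5/2 + 2/X)
U = 0 (U = 0² = 0)
s(n, L) = L + n
(10 + s(U, B(1)))*(-2) = (10 + ((5/2 + 2/1) + 0))*(-2) = (10 + ((5/2 + 2*1) + 0))*(-2) = (10 + ((5/2 + 2) + 0))*(-2) = (10 + (9/2 + 0))*(-2) = (10 + 9/2)*(-2) = (29/2)*(-2) = -29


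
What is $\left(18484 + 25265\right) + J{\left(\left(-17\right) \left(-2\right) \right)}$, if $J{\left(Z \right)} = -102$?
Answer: $43647$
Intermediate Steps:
$\left(18484 + 25265\right) + J{\left(\left(-17\right) \left(-2\right) \right)} = \left(18484 + 25265\right) - 102 = 43749 - 102 = 43647$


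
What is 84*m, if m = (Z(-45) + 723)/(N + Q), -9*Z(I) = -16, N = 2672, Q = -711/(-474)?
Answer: 365288/16041 ≈ 22.772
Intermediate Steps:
Q = 3/2 (Q = -711*(-1/474) = 3/2 ≈ 1.5000)
Z(I) = 16/9 (Z(I) = -⅑*(-16) = 16/9)
m = 13046/48123 (m = (16/9 + 723)/(2672 + 3/2) = 6523/(9*(5347/2)) = (6523/9)*(2/5347) = 13046/48123 ≈ 0.27110)
84*m = 84*(13046/48123) = 365288/16041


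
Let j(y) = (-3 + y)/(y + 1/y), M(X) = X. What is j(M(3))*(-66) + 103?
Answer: 103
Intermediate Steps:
j(y) = (-3 + y)/(y + 1/y)
j(M(3))*(-66) + 103 = (3*(-3 + 3)/(1 + 3²))*(-66) + 103 = (3*0/(1 + 9))*(-66) + 103 = (3*0/10)*(-66) + 103 = (3*(⅒)*0)*(-66) + 103 = 0*(-66) + 103 = 0 + 103 = 103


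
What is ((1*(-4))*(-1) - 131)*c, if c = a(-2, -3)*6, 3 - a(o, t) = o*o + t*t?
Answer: 7620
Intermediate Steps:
a(o, t) = 3 - o² - t² (a(o, t) = 3 - (o*o + t*t) = 3 - (o² + t²) = 3 + (-o² - t²) = 3 - o² - t²)
c = -60 (c = (3 - 1*(-2)² - 1*(-3)²)*6 = (3 - 1*4 - 1*9)*6 = (3 - 4 - 9)*6 = -10*6 = -60)
((1*(-4))*(-1) - 131)*c = ((1*(-4))*(-1) - 131)*(-60) = (-4*(-1) - 131)*(-60) = (4 - 131)*(-60) = -127*(-60) = 7620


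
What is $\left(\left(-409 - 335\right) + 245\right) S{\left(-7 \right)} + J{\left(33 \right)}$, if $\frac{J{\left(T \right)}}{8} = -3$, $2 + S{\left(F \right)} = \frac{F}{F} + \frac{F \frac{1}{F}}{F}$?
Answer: $\frac{3824}{7} \approx 546.29$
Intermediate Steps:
$S{\left(F \right)} = -1 + \frac{1}{F}$ ($S{\left(F \right)} = -2 + \left(\frac{F}{F} + \frac{F \frac{1}{F}}{F}\right) = -2 + \left(1 + 1 \frac{1}{F}\right) = -2 + \left(1 + \frac{1}{F}\right) = -1 + \frac{1}{F}$)
$J{\left(T \right)} = -24$ ($J{\left(T \right)} = 8 \left(-3\right) = -24$)
$\left(\left(-409 - 335\right) + 245\right) S{\left(-7 \right)} + J{\left(33 \right)} = \left(\left(-409 - 335\right) + 245\right) \frac{1 - -7}{-7} - 24 = \left(-744 + 245\right) \left(- \frac{1 + 7}{7}\right) - 24 = - 499 \left(\left(- \frac{1}{7}\right) 8\right) - 24 = \left(-499\right) \left(- \frac{8}{7}\right) - 24 = \frac{3992}{7} - 24 = \frac{3824}{7}$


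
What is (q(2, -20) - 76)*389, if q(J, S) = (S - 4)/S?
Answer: -145486/5 ≈ -29097.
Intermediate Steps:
q(J, S) = (-4 + S)/S
(q(2, -20) - 76)*389 = ((-4 - 20)/(-20) - 76)*389 = (-1/20*(-24) - 76)*389 = (6/5 - 76)*389 = -374/5*389 = -145486/5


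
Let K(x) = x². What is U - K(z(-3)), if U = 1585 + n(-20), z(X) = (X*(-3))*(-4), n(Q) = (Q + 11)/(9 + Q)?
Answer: 3188/11 ≈ 289.82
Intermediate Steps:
n(Q) = (11 + Q)/(9 + Q)
z(X) = 12*X (z(X) = -3*X*(-4) = 12*X)
U = 17444/11 (U = 1585 + (11 - 20)/(9 - 20) = 1585 - 9/(-11) = 1585 - 1/11*(-9) = 1585 + 9/11 = 17444/11 ≈ 1585.8)
U - K(z(-3)) = 17444/11 - (12*(-3))² = 17444/11 - 1*(-36)² = 17444/11 - 1*1296 = 17444/11 - 1296 = 3188/11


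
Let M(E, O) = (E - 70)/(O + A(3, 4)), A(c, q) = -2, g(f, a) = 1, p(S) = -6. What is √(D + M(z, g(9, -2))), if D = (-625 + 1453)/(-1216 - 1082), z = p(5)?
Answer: √11095510/383 ≈ 8.6971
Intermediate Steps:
z = -6
D = -138/383 (D = 828/(-2298) = 828*(-1/2298) = -138/383 ≈ -0.36031)
M(E, O) = (-70 + E)/(-2 + O) (M(E, O) = (E - 70)/(O - 2) = (-70 + E)/(-2 + O))
√(D + M(z, g(9, -2))) = √(-138/383 + (-70 - 6)/(-2 + 1)) = √(-138/383 - 76/(-1)) = √(-138/383 - 1*(-76)) = √(-138/383 + 76) = √(28970/383) = √11095510/383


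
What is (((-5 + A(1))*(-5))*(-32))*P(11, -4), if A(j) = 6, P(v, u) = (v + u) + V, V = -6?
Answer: 160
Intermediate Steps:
P(v, u) = -6 + u + v (P(v, u) = (v + u) - 6 = (u + v) - 6 = -6 + u + v)
(((-5 + A(1))*(-5))*(-32))*P(11, -4) = (((-5 + 6)*(-5))*(-32))*(-6 - 4 + 11) = ((1*(-5))*(-32))*1 = -5*(-32)*1 = 160*1 = 160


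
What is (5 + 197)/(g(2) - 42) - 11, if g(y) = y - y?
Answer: -332/21 ≈ -15.810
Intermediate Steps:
g(y) = 0
(5 + 197)/(g(2) - 42) - 11 = (5 + 197)/(0 - 42) - 11 = 202/(-42) - 11 = 202*(-1/42) - 11 = -101/21 - 11 = -332/21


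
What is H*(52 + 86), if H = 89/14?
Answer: 6141/7 ≈ 877.29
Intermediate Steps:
H = 89/14 (H = 89*(1/14) = 89/14 ≈ 6.3571)
H*(52 + 86) = 89*(52 + 86)/14 = (89/14)*138 = 6141/7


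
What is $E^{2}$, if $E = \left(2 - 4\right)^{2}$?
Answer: $16$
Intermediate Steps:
$E = 4$ ($E = \left(-2\right)^{2} = 4$)
$E^{2} = 4^{2} = 16$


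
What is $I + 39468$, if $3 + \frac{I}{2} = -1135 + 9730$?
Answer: $56652$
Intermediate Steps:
$I = 17184$ ($I = -6 + 2 \left(-1135 + 9730\right) = -6 + 2 \cdot 8595 = -6 + 17190 = 17184$)
$I + 39468 = 17184 + 39468 = 56652$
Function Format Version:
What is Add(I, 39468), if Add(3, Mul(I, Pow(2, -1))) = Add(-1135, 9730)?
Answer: 56652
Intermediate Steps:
I = 17184 (I = Add(-6, Mul(2, Add(-1135, 9730))) = Add(-6, Mul(2, 8595)) = Add(-6, 17190) = 17184)
Add(I, 39468) = Add(17184, 39468) = 56652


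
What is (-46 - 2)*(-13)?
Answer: 624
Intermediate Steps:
(-46 - 2)*(-13) = -48*(-13) = 624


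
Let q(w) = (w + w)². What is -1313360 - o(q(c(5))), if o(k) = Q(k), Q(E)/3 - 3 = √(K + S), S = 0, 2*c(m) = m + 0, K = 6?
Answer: -1313369 - 3*√6 ≈ -1.3134e+6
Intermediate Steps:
c(m) = m/2 (c(m) = (m + 0)/2 = m/2)
q(w) = 4*w² (q(w) = (2*w)² = 4*w²)
Q(E) = 9 + 3*√6 (Q(E) = 9 + 3*√(6 + 0) = 9 + 3*√6)
o(k) = 9 + 3*√6
-1313360 - o(q(c(5))) = -1313360 - (9 + 3*√6) = -1313360 + (-9 - 3*√6) = -1313369 - 3*√6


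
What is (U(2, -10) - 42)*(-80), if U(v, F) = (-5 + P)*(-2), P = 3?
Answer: 3040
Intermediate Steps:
U(v, F) = 4 (U(v, F) = (-5 + 3)*(-2) = -2*(-2) = 4)
(U(2, -10) - 42)*(-80) = (4 - 42)*(-80) = -38*(-80) = 3040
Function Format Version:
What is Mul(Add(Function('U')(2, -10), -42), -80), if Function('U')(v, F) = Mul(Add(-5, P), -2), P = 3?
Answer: 3040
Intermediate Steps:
Function('U')(v, F) = 4 (Function('U')(v, F) = Mul(Add(-5, 3), -2) = Mul(-2, -2) = 4)
Mul(Add(Function('U')(2, -10), -42), -80) = Mul(Add(4, -42), -80) = Mul(-38, -80) = 3040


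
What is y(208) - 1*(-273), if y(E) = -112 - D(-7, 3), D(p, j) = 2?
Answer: 159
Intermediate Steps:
y(E) = -114 (y(E) = -112 - 1*2 = -112 - 2 = -114)
y(208) - 1*(-273) = -114 - 1*(-273) = -114 + 273 = 159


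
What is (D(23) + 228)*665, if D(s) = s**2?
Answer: 503405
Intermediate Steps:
(D(23) + 228)*665 = (23**2 + 228)*665 = (529 + 228)*665 = 757*665 = 503405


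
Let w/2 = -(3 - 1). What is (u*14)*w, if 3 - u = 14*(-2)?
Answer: -1736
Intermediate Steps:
w = -4 (w = 2*(-(3 - 1)) = 2*(-1*2) = 2*(-2) = -4)
u = 31 (u = 3 - 14*(-2) = 3 - 1*(-28) = 3 + 28 = 31)
(u*14)*w = (31*14)*(-4) = 434*(-4) = -1736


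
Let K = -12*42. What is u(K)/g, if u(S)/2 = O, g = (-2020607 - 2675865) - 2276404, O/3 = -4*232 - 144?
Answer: 536/581073 ≈ 0.00092243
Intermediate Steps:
K = -504
O = -3216 (O = 3*(-4*232 - 144) = 3*(-928 - 144) = 3*(-1072) = -3216)
g = -6972876 (g = -4696472 - 2276404 = -6972876)
u(S) = -6432 (u(S) = 2*(-3216) = -6432)
u(K)/g = -6432/(-6972876) = -6432*(-1/6972876) = 536/581073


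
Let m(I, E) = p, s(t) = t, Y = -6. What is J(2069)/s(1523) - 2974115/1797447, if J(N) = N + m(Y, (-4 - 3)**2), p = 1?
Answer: -808861855/2737511781 ≈ -0.29547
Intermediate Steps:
m(I, E) = 1
J(N) = 1 + N (J(N) = N + 1 = 1 + N)
J(2069)/s(1523) - 2974115/1797447 = (1 + 2069)/1523 - 2974115/1797447 = 2070*(1/1523) - 2974115*1/1797447 = 2070/1523 - 2974115/1797447 = -808861855/2737511781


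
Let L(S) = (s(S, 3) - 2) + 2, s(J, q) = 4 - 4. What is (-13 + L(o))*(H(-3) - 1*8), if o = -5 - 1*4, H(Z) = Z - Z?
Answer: 104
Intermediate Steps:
s(J, q) = 0
H(Z) = 0
o = -9 (o = -5 - 4 = -9)
L(S) = 0 (L(S) = (0 - 2) + 2 = -2 + 2 = 0)
(-13 + L(o))*(H(-3) - 1*8) = (-13 + 0)*(0 - 1*8) = -13*(0 - 8) = -13*(-8) = 104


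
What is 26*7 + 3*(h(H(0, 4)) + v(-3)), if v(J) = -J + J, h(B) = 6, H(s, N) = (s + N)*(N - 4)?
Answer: 200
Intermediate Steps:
H(s, N) = (-4 + N)*(N + s) (H(s, N) = (N + s)*(-4 + N) = (-4 + N)*(N + s))
v(J) = 0
26*7 + 3*(h(H(0, 4)) + v(-3)) = 26*7 + 3*(6 + 0) = 182 + 3*6 = 182 + 18 = 200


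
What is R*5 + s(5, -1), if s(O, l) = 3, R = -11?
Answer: -52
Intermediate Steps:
R*5 + s(5, -1) = -11*5 + 3 = -55 + 3 = -52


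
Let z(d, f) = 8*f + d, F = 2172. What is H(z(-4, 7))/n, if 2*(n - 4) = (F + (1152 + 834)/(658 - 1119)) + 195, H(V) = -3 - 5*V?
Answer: -242486/1092889 ≈ -0.22188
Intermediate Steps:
z(d, f) = d + 8*f
n = 1092889/922 (n = 4 + ((2172 + (1152 + 834)/(658 - 1119)) + 195)/2 = 4 + ((2172 + 1986/(-461)) + 195)/2 = 4 + ((2172 + 1986*(-1/461)) + 195)/2 = 4 + ((2172 - 1986/461) + 195)/2 = 4 + (999306/461 + 195)/2 = 4 + (½)*(1089201/461) = 4 + 1089201/922 = 1092889/922 ≈ 1185.3)
H(z(-4, 7))/n = (-3 - 5*(-4 + 8*7))/(1092889/922) = (-3 - 5*(-4 + 56))*(922/1092889) = (-3 - 5*52)*(922/1092889) = (-3 - 260)*(922/1092889) = -263*922/1092889 = -242486/1092889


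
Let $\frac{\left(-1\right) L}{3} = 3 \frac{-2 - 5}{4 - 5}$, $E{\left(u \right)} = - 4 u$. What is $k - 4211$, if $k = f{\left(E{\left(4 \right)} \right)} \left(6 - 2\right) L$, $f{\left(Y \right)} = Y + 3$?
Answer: $-935$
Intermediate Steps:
$L = -63$ ($L = - 3 \cdot 3 \frac{-2 - 5}{4 - 5} = - 3 \cdot 3 \left(- \frac{7}{-1}\right) = - 3 \cdot 3 \left(\left(-7\right) \left(-1\right)\right) = - 3 \cdot 3 \cdot 7 = \left(-3\right) 21 = -63$)
$f{\left(Y \right)} = 3 + Y$
$k = 3276$ ($k = \left(3 - 16\right) \left(6 - 2\right) \left(-63\right) = \left(-13\right) 4 \left(-63\right) = \left(-52\right) \left(-63\right) = 3276$)
$k - 4211 = 3276 - 4211 = -935$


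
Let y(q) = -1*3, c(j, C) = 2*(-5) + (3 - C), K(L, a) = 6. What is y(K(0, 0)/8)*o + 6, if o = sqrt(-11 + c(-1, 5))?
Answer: 6 - 3*I*sqrt(23) ≈ 6.0 - 14.387*I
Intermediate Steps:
c(j, C) = -7 - C (c(j, C) = -10 + (3 - C) = -7 - C)
y(q) = -3
o = I*sqrt(23) (o = sqrt(-11 + (-7 - 1*5)) = sqrt(-11 + (-7 - 5)) = sqrt(-11 - 12) = sqrt(-23) = I*sqrt(23) ≈ 4.7958*I)
y(K(0, 0)/8)*o + 6 = -3*I*sqrt(23) + 6 = 6 - 3*I*sqrt(23)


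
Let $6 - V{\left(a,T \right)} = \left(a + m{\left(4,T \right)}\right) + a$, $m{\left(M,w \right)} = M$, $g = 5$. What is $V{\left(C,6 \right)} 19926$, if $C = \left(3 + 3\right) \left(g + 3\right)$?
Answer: $-1873044$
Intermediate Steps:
$C = 48$ ($C = \left(3 + 3\right) \left(5 + 3\right) = 6 \cdot 8 = 48$)
$V{\left(a,T \right)} = 2 - 2 a$ ($V{\left(a,T \right)} = 6 - \left(\left(a + 4\right) + a\right) = 6 - \left(\left(4 + a\right) + a\right) = 6 - \left(4 + 2 a\right) = 2 - 2 a$)
$V{\left(C,6 \right)} 19926 = \left(2 - 96\right) 19926 = \left(-94\right) 19926 = -1873044$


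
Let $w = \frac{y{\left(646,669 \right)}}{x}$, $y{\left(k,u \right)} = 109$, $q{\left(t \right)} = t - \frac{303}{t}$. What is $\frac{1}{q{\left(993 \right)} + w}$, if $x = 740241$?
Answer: $\frac{245019771}{243229904341} \approx 0.0010074$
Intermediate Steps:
$w = \frac{109}{740241} \approx 0.00014725$
$\frac{1}{q{\left(993 \right)} + w} = \frac{1}{\left(993 - \frac{303}{993}\right) + \frac{109}{740241}} = \frac{1}{\left(993 - \frac{101}{331}\right) + \frac{109}{740241}} = \frac{1}{\frac{328582}{331} + \frac{109}{740241}} = \frac{1}{\frac{243229904341}{245019771}} = \frac{245019771}{243229904341}$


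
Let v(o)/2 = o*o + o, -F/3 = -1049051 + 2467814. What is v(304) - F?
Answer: 4441729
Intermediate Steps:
F = -4256289 (F = -3*(-1049051 + 2467814) = -3*1418763 = -4256289)
v(o) = 2*o + 2*o² (v(o) = 2*(o*o + o) = 2*(o² + o) = 2*(o + o²) = 2*o + 2*o²)
v(304) - F = 2*304*(1 + 304) - 1*(-4256289) = 2*304*305 + 4256289 = 185440 + 4256289 = 4441729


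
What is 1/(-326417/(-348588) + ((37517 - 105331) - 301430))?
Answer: -348588/128713701055 ≈ -2.7082e-6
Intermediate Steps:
1/(-326417/(-348588) + ((37517 - 105331) - 301430)) = 1/(-326417*(-1/348588) + (-67814 - 301430)) = 1/(326417/348588 - 369244) = 1/(-128713701055/348588) = -348588/128713701055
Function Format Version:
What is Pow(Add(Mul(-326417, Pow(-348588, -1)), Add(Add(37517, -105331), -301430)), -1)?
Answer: Rational(-348588, 128713701055) ≈ -2.7082e-6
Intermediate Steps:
Pow(Add(Mul(-326417, Pow(-348588, -1)), Add(Add(37517, -105331), -301430)), -1) = Pow(Add(Mul(-326417, Rational(-1, 348588)), Add(-67814, -301430)), -1) = Pow(Add(Rational(326417, 348588), -369244), -1) = Pow(Rational(-128713701055, 348588), -1) = Rational(-348588, 128713701055)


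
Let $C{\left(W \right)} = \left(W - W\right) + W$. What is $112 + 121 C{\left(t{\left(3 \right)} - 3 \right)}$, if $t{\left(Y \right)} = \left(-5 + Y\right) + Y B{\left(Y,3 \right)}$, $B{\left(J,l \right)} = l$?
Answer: $596$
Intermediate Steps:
$t{\left(Y \right)} = -5 + 4 Y$ ($t{\left(Y \right)} = \left(-5 + Y\right) + Y 3 = \left(-5 + Y\right) + 3 Y = -5 + 4 Y$)
$C{\left(W \right)} = W$ ($C{\left(W \right)} = 0 + W = W$)
$112 + 121 C{\left(t{\left(3 \right)} - 3 \right)} = 112 + 121 \left(\left(-5 + 4 \cdot 3\right) - 3\right) = 112 + 121 \left(\left(-5 + 12\right) - 3\right) = 112 + 121 \left(7 - 3\right) = 112 + 121 \cdot 4 = 112 + 484 = 596$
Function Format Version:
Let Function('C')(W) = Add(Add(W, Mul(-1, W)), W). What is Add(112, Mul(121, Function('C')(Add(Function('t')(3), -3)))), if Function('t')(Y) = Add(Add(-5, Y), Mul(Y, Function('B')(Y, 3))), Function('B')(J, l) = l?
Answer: 596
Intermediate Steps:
Function('t')(Y) = Add(-5, Mul(4, Y)) (Function('t')(Y) = Add(Add(-5, Y), Mul(Y, 3)) = Add(Add(-5, Y), Mul(3, Y)) = Add(-5, Mul(4, Y)))
Function('C')(W) = W (Function('C')(W) = Add(0, W) = W)
Add(112, Mul(121, Function('C')(Add(Function('t')(3), -3)))) = Add(112, Mul(121, Add(Add(-5, Mul(4, 3)), -3))) = Add(112, Mul(121, Add(Add(-5, 12), -3))) = Add(112, Mul(121, Add(7, -3))) = Add(112, Mul(121, 4)) = Add(112, 484) = 596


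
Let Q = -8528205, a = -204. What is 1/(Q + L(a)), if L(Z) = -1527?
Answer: -1/8529732 ≈ -1.1724e-7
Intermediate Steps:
1/(Q + L(a)) = 1/(-8528205 - 1527) = 1/(-8529732) = -1/8529732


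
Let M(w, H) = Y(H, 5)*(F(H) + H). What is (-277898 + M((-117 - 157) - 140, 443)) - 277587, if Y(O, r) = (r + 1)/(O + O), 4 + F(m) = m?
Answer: -246077209/443 ≈ -5.5548e+5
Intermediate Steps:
F(m) = -4 + m
Y(O, r) = (1 + r)/(2*O) (Y(O, r) = (1 + r)/((2*O)) = (1 + r)*(1/(2*O)) = (1 + r)/(2*O))
M(w, H) = 3*(-4 + 2*H)/H (M(w, H) = ((1 + 5)/(2*H))*((-4 + H) + H) = ((½)*6/H)*(-4 + 2*H) = (3/H)*(-4 + 2*H) = 3*(-4 + 2*H)/H)
(-277898 + M((-117 - 157) - 140, 443)) - 277587 = (-277898 + (6 - 12/443)) - 277587 = (-277898 + 2646/443) - 277587 = -123106168/443 - 277587 = -246077209/443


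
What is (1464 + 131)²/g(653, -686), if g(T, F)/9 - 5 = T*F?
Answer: -231275/366507 ≈ -0.63102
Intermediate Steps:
g(T, F) = 45 + 9*F*T (g(T, F) = 45 + 9*(T*F) = 45 + 9*(F*T) = 45 + 9*F*T)
(1464 + 131)²/g(653, -686) = (1464 + 131)²/(45 + 9*(-686)*653) = 1595²/(45 - 4031622) = 2544025/(-4031577) = 2544025*(-1/4031577) = -231275/366507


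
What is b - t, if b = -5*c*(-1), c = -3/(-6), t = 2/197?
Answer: 981/394 ≈ 2.4898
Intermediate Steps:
t = 2/197 (t = 2*(1/197) = 2/197 ≈ 0.010152)
c = ½ (c = -3*(-⅙) = ½ ≈ 0.50000)
b = 5/2 (b = -5*½*(-1) = -5/2*(-1) = 5/2 ≈ 2.5000)
b - t = 5/2 - 1*2/197 = 5/2 - 2/197 = 981/394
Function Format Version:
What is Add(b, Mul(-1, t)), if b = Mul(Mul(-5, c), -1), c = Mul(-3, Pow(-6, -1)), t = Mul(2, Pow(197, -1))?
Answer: Rational(981, 394) ≈ 2.4898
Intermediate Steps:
t = Rational(2, 197) (t = Mul(2, Rational(1, 197)) = Rational(2, 197) ≈ 0.010152)
c = Rational(1, 2) (c = Mul(-3, Rational(-1, 6)) = Rational(1, 2) ≈ 0.50000)
b = Rational(5, 2) (b = Mul(Mul(-5, Rational(1, 2)), -1) = Mul(Rational(-5, 2), -1) = Rational(5, 2) ≈ 2.5000)
Add(b, Mul(-1, t)) = Add(Rational(5, 2), Mul(-1, Rational(2, 197))) = Add(Rational(5, 2), Rational(-2, 197)) = Rational(981, 394)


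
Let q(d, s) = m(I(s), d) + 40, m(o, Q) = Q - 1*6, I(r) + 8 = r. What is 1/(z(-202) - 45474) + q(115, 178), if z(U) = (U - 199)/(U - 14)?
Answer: 1463475251/9821983 ≈ 149.00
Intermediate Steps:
I(r) = -8 + r
m(o, Q) = -6 + Q (m(o, Q) = Q - 6 = -6 + Q)
z(U) = (-199 + U)/(-14 + U)
q(d, s) = 34 + d (q(d, s) = (-6 + d) + 40 = 34 + d)
1/(z(-202) - 45474) + q(115, 178) = 1/((-199 - 202)/(-14 - 202) - 45474) + (34 + 115) = 1/(-401/(-216) - 45474) + 149 = 1/(-1/216*(-401) - 45474) + 149 = 1/(401/216 - 45474) + 149 = 1/(-9821983/216) + 149 = -216/9821983 + 149 = 1463475251/9821983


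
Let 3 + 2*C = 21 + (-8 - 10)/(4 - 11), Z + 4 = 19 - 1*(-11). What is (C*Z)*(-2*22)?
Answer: -82368/7 ≈ -11767.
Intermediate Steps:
Z = 26 (Z = -4 + (19 - 1*(-11)) = -4 + (19 + 11) = -4 + 30 = 26)
C = 72/7 (C = -3/2 + (21 + (-8 - 10)/(4 - 11))/2 = -3/2 + (21 - 18/(-7))/2 = -3/2 + (21 - 18*(-⅐))/2 = -3/2 + (21 + 18/7)/2 = -3/2 + (½)*(165/7) = -3/2 + 165/14 = 72/7 ≈ 10.286)
(C*Z)*(-2*22) = ((72/7)*26)*(-2*22) = (1872/7)*(-44) = -82368/7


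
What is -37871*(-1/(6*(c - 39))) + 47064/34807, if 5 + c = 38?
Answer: -1316481593/1253052 ≈ -1050.6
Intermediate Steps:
c = 33 (c = -5 + 38 = 33)
-37871*(-1/(6*(c - 39))) + 47064/34807 = -37871*(-1/(6*(33 - 39))) + 47064/34807 = -37871/((-6*(-6))) + 47064*(1/34807) = -37871/36 + 47064/34807 = -1316481593/1253052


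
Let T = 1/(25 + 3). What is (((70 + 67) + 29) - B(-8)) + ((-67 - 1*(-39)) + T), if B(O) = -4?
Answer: 3977/28 ≈ 142.04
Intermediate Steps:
T = 1/28 ≈ 0.035714
(((70 + 67) + 29) - B(-8)) + ((-67 - 1*(-39)) + T) = (((70 + 67) + 29) - 1*(-4)) + ((-67 - 1*(-39)) + 1/28) = ((137 + 29) + 4) + ((-67 + 39) + 1/28) = (166 + 4) + (-28 + 1/28) = 170 - 783/28 = 3977/28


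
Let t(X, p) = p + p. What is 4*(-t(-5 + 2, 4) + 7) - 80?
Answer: -84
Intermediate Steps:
t(X, p) = 2*p
4*(-t(-5 + 2, 4) + 7) - 80 = 4*(-2*4 + 7) - 80 = 4*(-1*8 + 7) - 80 = 4*(-8 + 7) - 80 = 4*(-1) - 80 = -4 - 80 = -84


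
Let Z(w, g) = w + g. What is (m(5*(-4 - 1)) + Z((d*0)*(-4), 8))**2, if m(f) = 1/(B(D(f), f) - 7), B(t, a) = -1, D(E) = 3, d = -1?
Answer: 3969/64 ≈ 62.016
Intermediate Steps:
m(f) = -1/8 (m(f) = 1/(-1 - 7) = 1/(-8) = -1/8)
Z(w, g) = g + w
(m(5*(-4 - 1)) + Z((d*0)*(-4), 8))**2 = (-1/8 + (8 - 1*0*(-4)))**2 = (-1/8 + (8 + 0*(-4)))**2 = (-1/8 + (8 + 0))**2 = (-1/8 + 8)**2 = (63/8)**2 = 3969/64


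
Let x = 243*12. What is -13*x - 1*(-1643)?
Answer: -36265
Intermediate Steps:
x = 2916
-13*x - 1*(-1643) = -13*2916 - 1*(-1643) = -37908 + 1643 = -36265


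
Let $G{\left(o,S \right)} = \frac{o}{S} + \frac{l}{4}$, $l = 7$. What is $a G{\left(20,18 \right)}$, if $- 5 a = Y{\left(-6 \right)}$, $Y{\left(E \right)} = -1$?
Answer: $\frac{103}{180} \approx 0.57222$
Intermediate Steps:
$a = \frac{1}{5}$ ($a = \left(- \frac{1}{5}\right) \left(-1\right) = \frac{1}{5} \approx 0.2$)
$G{\left(o,S \right)} = \frac{7}{4} + \frac{o}{S}$ ($G{\left(o,S \right)} = \frac{o}{S} + \frac{7}{4} = \frac{7}{4} + \frac{o}{S}$)
$a G{\left(20,18 \right)} = \frac{\frac{7}{4} + \frac{20}{18}}{5} = \frac{\frac{7}{4} + 20 \cdot \frac{1}{18}}{5} = \frac{\frac{7}{4} + \frac{10}{9}}{5} = \frac{1}{5} \cdot \frac{103}{36} = \frac{103}{180}$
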